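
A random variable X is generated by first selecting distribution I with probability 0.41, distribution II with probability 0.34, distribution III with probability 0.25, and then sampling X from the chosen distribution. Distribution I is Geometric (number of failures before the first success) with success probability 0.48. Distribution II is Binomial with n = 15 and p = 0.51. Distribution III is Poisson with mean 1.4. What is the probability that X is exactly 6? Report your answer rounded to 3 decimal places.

0.053

Conditional on each component, P(X = 6): I: 0.00948989; II: 0.143413; III: 0.00257883.
By total probability, P(X = 6) = 0.41·0.00948989 + 0.34·0.143413 + 0.25·0.00257883 = 0.0532961.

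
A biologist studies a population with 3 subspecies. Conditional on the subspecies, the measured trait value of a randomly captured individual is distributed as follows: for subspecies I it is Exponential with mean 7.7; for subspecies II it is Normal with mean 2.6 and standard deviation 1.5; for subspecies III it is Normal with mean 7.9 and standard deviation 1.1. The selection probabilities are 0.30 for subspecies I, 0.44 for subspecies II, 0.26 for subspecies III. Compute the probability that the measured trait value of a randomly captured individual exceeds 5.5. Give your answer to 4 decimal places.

Conditional on each subspecies, P(X > 5.5): I: 0.489542; II: 0.0265976; III: 0.985439.
By total probability, P(X > 5.5) = 0.3·0.489542 + 0.44·0.0265976 + 0.26·0.985439 = 0.414779.

0.4148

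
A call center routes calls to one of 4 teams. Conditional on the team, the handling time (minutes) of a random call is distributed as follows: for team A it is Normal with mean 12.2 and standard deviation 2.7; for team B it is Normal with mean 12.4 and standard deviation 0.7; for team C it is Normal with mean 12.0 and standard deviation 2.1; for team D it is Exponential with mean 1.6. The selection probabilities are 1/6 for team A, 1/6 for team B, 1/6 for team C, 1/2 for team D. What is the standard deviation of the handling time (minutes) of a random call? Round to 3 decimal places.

5.605

Per component, A: μ=12.2, E[X²]=156.13; B: μ=12.4, E[X²]=154.25; C: μ=12, E[X²]=148.41; D: μ=1.6, E[X²]=5.12.
E[X] = 0.166667·12.2 + 0.166667·12.4 + 0.166667·12 + 0.5·1.6 = 6.9.
E[X²] = 0.166667·156.13 + 0.166667·154.25 + 0.166667·148.41 + 0.5·5.12 = 79.025.
Var(X) = E[X²] − (E[X])² = 79.025 − 47.61 = 31.415.
SD(X) = √31.415 = 5.60491.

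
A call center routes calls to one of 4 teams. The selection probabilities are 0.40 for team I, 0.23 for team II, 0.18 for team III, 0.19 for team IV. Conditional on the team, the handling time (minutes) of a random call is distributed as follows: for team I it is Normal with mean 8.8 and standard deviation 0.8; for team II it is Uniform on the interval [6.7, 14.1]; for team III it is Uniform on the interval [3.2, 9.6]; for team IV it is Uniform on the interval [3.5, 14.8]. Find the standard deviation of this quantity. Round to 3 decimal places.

2.364

Per component, I: μ=8.8, E[X²]=78.08; II: μ=10.4, E[X²]=112.723; III: μ=6.4, E[X²]=44.3733; IV: μ=9.15, E[X²]=94.3633.
E[X] = 0.4·8.8 + 0.23·10.4 + 0.18·6.4 + 0.19·9.15 = 8.8025.
E[X²] = 0.4·78.08 + 0.23·112.723 + 0.18·44.3733 + 0.19·94.3633 = 83.0746.
Var(X) = E[X²] − (E[X])² = 83.0746 − 77.484 = 5.59059.
SD(X) = √5.59059 = 2.36444.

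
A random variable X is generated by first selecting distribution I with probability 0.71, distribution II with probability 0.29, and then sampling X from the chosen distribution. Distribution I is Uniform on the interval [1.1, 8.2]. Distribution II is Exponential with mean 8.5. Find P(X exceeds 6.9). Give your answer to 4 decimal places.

0.2588

Conditional on each component, P(X > 6.9): I: 0.183099; II: 0.444074.
By total probability, P(X > 6.9) = 0.71·0.183099 + 0.29·0.444074 = 0.258781.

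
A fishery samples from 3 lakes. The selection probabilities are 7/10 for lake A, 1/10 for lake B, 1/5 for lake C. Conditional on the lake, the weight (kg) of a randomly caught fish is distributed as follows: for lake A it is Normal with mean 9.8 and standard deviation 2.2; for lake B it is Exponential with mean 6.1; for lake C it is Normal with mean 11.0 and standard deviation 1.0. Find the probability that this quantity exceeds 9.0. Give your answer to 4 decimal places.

Conditional on each lake, P(X > 9.0): A: 0.641935; B: 0.228685; C: 0.97725.
By total probability, P(X > 9.0) = 0.7·0.641935 + 0.1·0.228685 + 0.2·0.97725 = 0.667673.

0.6677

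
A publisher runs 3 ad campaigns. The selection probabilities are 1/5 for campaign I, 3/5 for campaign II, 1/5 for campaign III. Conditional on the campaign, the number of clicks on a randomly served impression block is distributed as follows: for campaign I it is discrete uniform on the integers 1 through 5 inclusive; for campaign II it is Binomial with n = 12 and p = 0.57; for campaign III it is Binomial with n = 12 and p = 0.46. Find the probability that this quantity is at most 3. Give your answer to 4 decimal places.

Conditional on each campaign, P(X ≤ 3): I: 0.6; II: 0.0257867; III: 0.11995.
By total probability, P(X ≤ 3) = 0.2·0.6 + 0.6·0.0257867 + 0.2·0.11995 = 0.159462.

0.1595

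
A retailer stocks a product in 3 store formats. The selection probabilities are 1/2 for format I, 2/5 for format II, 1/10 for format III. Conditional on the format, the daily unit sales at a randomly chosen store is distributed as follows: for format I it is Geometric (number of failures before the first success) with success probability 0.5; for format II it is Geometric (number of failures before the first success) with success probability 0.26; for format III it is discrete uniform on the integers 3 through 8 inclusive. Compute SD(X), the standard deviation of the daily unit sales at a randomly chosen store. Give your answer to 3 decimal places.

2.765

Per component, I: μ=1, E[X²]=3; II: μ=2.84615, E[X²]=19.0473; III: μ=5.5, E[X²]=33.1667.
E[X] = 0.5·1 + 0.4·2.84615 + 0.1·5.5 = 2.18846.
E[X²] = 0.5·3 + 0.4·19.0473 + 0.1·33.1667 = 12.4356.
Var(X) = E[X²] − (E[X])² = 12.4356 − 4.78936 = 7.64624.
SD(X) = √7.64624 = 2.76518.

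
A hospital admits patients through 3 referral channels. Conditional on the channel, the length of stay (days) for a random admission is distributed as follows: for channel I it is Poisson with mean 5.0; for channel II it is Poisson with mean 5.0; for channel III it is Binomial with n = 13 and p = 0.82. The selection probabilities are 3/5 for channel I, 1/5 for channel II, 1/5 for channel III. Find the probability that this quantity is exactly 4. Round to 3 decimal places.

Conditional on each channel, P(X = 4): I: 0.175467; II: 0.175467; III: 6.4123e-05.
By total probability, P(X = 4) = 0.6·0.175467 + 0.2·0.175467 + 0.2·6.4123e-05 = 0.140387.

0.140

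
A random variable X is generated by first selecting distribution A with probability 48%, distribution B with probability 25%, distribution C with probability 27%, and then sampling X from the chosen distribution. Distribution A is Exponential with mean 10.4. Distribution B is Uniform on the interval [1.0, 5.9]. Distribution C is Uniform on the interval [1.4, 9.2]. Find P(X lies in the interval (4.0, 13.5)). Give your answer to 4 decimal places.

Conditional on each component, P(4.0 < X < 13.5): A: 0.407656; B: 0.387755; C: 0.666667.
By total probability, P(4.0 < X < 13.5) = 0.48·0.407656 + 0.25·0.387755 + 0.27·0.666667 = 0.472614.

0.4726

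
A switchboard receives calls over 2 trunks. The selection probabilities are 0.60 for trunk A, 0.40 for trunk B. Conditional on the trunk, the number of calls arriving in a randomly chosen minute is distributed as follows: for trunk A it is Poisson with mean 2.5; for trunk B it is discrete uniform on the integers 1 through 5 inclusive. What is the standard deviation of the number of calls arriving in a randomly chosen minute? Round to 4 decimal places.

1.5362

Per component, A: μ=2.5, E[X²]=8.75; B: μ=3, E[X²]=11.
E[X] = 0.6·2.5 + 0.4·3 = 2.7.
E[X²] = 0.6·8.75 + 0.4·11 = 9.65.
Var(X) = E[X²] − (E[X])² = 9.65 − 7.29 = 2.36.
SD(X) = √2.36 = 1.53623.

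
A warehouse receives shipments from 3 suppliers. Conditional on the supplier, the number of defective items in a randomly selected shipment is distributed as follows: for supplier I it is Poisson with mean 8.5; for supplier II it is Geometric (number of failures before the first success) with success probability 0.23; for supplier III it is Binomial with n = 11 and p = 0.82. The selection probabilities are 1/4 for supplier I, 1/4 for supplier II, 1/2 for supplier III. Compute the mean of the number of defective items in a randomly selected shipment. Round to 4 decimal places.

Component means — I: 8.5; II: 3.34783; III: 9.02.
E[X] = 0.25·8.5 + 0.25·3.34783 + 0.5·9.02 = 7.47196.

7.4720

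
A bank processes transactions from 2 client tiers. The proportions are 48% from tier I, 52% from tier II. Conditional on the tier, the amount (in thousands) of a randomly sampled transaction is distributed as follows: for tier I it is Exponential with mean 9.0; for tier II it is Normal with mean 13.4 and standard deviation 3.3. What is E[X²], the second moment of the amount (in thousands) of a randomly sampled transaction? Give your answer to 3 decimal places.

For each component E[X²] = Var + (mean)², giving I: 162; II: 190.45.
Overall E[X²] = 0.48·162 + 0.52·190.45 = 176.794.

176.794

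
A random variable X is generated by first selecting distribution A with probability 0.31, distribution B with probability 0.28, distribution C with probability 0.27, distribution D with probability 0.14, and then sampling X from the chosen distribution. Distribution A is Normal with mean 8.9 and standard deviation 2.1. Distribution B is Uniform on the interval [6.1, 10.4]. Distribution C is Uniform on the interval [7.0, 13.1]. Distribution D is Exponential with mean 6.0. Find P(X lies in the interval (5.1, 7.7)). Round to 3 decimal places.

Conditional on each component, P(5.1 < X < 7.7): A: 0.24867; B: 0.372093; C: 0.114754; D: 0.150303.
By total probability, P(5.1 < X < 7.7) = 0.31·0.24867 + 0.28·0.372093 + 0.27·0.114754 + 0.14·0.150303 = 0.2333.

0.233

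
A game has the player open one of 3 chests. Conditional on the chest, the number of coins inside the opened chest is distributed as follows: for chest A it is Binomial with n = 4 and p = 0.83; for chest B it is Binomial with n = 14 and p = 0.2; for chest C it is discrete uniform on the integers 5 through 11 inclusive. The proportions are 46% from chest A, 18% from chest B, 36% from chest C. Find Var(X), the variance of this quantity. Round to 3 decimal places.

7.504

Per component, A: μ=3.32, E[X²]=11.5868; B: μ=2.8, E[X²]=10.08; C: μ=8, E[X²]=68.
E[X] = 0.46·3.32 + 0.18·2.8 + 0.36·8 = 4.9112.
E[X²] = 0.46·11.5868 + 0.18·10.08 + 0.36·68 = 31.6243.
Var(X) = E[X²] − (E[X])² = 31.6243 − 24.1199 = 7.50444.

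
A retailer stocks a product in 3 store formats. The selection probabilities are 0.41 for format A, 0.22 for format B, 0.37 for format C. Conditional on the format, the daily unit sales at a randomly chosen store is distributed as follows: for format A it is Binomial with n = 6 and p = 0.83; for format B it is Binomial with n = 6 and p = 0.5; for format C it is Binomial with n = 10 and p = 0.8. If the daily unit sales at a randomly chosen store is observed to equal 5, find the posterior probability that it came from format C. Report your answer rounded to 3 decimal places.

0.050

Likelihoods P(X=5 | ·): A: 0.401782; B: 0.09375; C: 0.0264241.
Posterior ∝ prior × likelihood. Numerator for C: 0.37·0.0264241 = 0.00977692.
Normalizing constant: 0.41·0.401782 + 0.22·0.09375 + 0.37·0.0264241 = 0.195133.
P(C | observation) = 0.00977692 / 0.195133 = 0.050104.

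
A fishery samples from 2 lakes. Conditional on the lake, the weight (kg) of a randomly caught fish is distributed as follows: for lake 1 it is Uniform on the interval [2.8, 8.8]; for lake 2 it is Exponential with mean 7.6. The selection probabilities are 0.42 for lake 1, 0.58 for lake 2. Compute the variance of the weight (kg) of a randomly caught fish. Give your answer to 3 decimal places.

35.550

Per component, 1: μ=5.8, E[X²]=36.64; 2: μ=7.6, E[X²]=115.52.
E[X] = 0.42·5.8 + 0.58·7.6 = 6.844.
E[X²] = 0.42·36.64 + 0.58·115.52 = 82.3904.
Var(X) = E[X²] − (E[X])² = 82.3904 − 46.8403 = 35.5501.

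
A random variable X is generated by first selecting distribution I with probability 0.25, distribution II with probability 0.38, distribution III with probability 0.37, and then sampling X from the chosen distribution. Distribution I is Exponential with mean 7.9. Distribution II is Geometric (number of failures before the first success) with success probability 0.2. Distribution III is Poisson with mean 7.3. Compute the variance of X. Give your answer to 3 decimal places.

28.913

Per component, I: μ=7.9, E[X²]=124.82; II: μ=4, E[X²]=36; III: μ=7.3, E[X²]=60.59.
E[X] = 0.25·7.9 + 0.38·4 + 0.37·7.3 = 6.196.
E[X²] = 0.25·124.82 + 0.38·36 + 0.37·60.59 = 67.3033.
Var(X) = E[X²] − (E[X])² = 67.3033 − 38.3904 = 28.9129.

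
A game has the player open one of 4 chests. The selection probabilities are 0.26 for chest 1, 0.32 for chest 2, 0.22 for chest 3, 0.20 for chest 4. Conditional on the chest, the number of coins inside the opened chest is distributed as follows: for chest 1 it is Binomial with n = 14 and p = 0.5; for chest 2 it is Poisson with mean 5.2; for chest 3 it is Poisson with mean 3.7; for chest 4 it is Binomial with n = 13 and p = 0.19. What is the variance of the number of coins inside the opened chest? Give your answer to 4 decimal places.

6.4497

Per component, 1: μ=7, E[X²]=52.5; 2: μ=5.2, E[X²]=32.24; 3: μ=3.7, E[X²]=17.39; 4: μ=2.47, E[X²]=8.1016.
E[X] = 0.26·7 + 0.32·5.2 + 0.22·3.7 + 0.2·2.47 = 4.792.
E[X²] = 0.26·52.5 + 0.32·32.24 + 0.22·17.39 + 0.2·8.1016 = 29.4129.
Var(X) = E[X²] − (E[X])² = 29.4129 − 22.9633 = 6.44966.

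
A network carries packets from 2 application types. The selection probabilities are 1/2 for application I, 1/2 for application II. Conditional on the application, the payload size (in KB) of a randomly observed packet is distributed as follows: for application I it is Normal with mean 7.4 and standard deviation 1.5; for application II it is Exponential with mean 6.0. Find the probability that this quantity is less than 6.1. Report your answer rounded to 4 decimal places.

0.4156

Conditional on each application, P(X < 6.1): I: 0.193062; II: 0.638201.
By total probability, P(X < 6.1) = 0.5·0.193062 + 0.5·0.638201 = 0.415632.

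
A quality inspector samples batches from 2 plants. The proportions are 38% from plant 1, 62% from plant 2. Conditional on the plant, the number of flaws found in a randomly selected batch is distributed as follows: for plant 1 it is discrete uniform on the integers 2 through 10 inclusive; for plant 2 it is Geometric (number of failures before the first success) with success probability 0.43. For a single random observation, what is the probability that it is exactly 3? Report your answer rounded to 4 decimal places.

0.0916

Conditional on each plant, P(X = 3): 1: 0.111111; 2: 0.079633.
By total probability, P(X = 3) = 0.38·0.111111 + 0.62·0.079633 = 0.0915947.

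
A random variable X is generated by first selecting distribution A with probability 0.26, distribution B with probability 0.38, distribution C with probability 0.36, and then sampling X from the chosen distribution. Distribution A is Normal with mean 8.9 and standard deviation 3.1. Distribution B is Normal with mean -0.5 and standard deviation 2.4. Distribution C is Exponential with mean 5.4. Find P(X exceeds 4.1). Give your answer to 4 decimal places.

Conditional on each component, P(X > 4.1): A: 0.939235; B: 0.0276401; C: 0.468013.
By total probability, P(X > 4.1) = 0.26·0.939235 + 0.38·0.0276401 + 0.36·0.468013 = 0.423189.

0.4232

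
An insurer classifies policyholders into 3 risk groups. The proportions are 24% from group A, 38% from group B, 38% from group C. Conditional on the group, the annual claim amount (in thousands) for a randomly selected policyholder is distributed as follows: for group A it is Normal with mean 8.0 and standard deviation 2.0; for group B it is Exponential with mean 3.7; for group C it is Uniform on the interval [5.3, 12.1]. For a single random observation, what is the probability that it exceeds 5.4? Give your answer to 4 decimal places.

Conditional on each group, P(X > 5.4): A: 0.9032; B: 0.232362; C: 0.985294.
By total probability, P(X > 5.4) = 0.24·0.9032 + 0.38·0.232362 + 0.38·0.985294 = 0.679477.

0.6795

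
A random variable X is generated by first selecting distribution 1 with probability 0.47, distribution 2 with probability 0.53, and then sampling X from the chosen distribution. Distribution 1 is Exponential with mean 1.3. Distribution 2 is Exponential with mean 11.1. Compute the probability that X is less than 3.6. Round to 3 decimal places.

0.587

Conditional on each component, P(X < 3.6): 1: 0.93729; 2: 0.276984.
By total probability, P(X < 3.6) = 0.47·0.93729 + 0.53·0.276984 = 0.587328.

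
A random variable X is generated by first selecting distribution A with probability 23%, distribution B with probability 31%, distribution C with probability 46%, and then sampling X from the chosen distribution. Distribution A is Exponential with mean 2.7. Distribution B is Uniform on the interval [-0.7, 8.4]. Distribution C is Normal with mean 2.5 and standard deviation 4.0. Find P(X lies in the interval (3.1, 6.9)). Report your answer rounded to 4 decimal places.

0.3247

Conditional on each component, P(3.1 < X < 6.9): A: 0.239575; B: 0.417582; C: 0.304716.
By total probability, P(3.1 < X < 6.9) = 0.23·0.239575 + 0.31·0.417582 + 0.46·0.304716 = 0.324722.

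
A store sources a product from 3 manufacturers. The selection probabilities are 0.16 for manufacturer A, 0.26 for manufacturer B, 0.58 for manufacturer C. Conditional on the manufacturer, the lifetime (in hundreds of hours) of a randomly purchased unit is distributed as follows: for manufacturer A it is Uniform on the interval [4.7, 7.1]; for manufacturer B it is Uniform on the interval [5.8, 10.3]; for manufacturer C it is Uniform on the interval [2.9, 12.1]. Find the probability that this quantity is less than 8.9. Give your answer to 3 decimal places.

Conditional on each manufacturer, P(X < 8.9): A: 1; B: 0.688889; C: 0.652174.
By total probability, P(X < 8.9) = 0.16·1 + 0.26·0.688889 + 0.58·0.652174 = 0.717372.

0.717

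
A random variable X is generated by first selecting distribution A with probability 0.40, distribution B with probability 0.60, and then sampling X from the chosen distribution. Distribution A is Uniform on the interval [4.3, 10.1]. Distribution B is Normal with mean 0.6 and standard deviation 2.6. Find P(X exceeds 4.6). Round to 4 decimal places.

0.4165

Conditional on each component, P(X > 4.6): A: 0.948276; B: 0.0619679.
By total probability, P(X > 4.6) = 0.4·0.948276 + 0.6·0.0619679 = 0.416491.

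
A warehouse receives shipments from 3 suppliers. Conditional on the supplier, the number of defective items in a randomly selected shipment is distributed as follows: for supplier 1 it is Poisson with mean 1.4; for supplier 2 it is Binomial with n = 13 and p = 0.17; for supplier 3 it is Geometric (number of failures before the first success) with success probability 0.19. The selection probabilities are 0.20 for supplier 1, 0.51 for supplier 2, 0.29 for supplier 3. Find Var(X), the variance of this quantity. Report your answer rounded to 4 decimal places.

Per component, 1: μ=1.4, E[X²]=3.36; 2: μ=2.21, E[X²]=6.7184; 3: μ=4.26316, E[X²]=40.6122.
E[X] = 0.2·1.4 + 0.51·2.21 + 0.29·4.26316 = 2.64342.
E[X²] = 0.2·3.36 + 0.51·6.7184 + 0.29·40.6122 = 15.8759.
Var(X) = E[X²] − (E[X])² = 15.8759 − 6.98765 = 8.88827.

8.8883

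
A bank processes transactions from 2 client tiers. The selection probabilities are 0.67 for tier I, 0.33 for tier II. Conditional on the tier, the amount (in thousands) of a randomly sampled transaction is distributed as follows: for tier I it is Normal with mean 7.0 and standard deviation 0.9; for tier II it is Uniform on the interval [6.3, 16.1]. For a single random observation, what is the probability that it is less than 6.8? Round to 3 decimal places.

0.293

Conditional on each tier, P(X < 6.8): I: 0.41207; II: 0.0510204.
By total probability, P(X < 6.8) = 0.67·0.41207 + 0.33·0.0510204 = 0.292924.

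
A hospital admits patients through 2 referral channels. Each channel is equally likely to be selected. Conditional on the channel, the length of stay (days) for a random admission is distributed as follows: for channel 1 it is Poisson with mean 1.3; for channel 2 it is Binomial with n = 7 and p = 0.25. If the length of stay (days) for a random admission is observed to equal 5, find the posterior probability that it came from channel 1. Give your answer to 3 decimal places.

Likelihoods P(X=5 | ·): 1: 0.00843243; 2: 0.0115356.
Posterior ∝ prior × likelihood. Numerator for 1: 0.5·0.00843243 = 0.00421621.
Normalizing constant: 0.5·0.00843243 + 0.5·0.0115356 = 0.00998404.
P(1 | observation) = 0.00421621 / 0.00998404 = 0.422296.

0.422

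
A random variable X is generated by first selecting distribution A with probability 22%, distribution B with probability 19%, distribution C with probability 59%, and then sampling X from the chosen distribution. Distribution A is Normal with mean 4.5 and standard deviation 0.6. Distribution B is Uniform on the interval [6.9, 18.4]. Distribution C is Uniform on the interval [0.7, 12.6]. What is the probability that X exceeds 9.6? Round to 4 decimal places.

0.2941

Conditional on each component, P(X > 9.6): A: 0; B: 0.765217; C: 0.252101.
By total probability, P(X > 9.6) = 0.22·0 + 0.19·0.765217 + 0.59·0.252101 = 0.294131.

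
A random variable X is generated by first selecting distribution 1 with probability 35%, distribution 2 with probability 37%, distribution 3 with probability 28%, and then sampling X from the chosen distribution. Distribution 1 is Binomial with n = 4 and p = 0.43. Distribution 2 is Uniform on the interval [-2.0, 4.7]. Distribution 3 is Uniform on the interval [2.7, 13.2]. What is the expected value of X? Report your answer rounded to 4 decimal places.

Component means — 1: 1.72; 2: 1.35; 3: 7.95.
E[X] = 0.35·1.72 + 0.37·1.35 + 0.28·7.95 = 3.3275.

3.3275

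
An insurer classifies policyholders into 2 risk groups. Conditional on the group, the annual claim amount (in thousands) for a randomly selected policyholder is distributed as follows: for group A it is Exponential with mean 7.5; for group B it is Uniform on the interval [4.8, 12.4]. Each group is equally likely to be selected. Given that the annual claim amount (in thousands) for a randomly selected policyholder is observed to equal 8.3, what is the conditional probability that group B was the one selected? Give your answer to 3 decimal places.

Likelihoods f(8.3 | ·): A: 0.0440879; B: 0.131579.
Posterior ∝ prior × likelihood. Numerator for B: 0.5·0.131579 = 0.0657895.
Normalizing constant: 0.5·0.0440879 + 0.5·0.131579 = 0.0878334.
P(B | observation) = 0.0657895 / 0.0878334 = 0.749025.

0.749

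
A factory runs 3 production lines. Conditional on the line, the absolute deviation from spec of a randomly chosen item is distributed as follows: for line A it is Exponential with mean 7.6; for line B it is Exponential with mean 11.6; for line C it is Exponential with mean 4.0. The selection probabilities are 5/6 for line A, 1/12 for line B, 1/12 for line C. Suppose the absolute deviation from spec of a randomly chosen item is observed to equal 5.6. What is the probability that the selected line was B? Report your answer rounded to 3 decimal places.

Likelihoods f(5.6 | ·): A: 0.0629767; B: 0.0531964; C: 0.0616492.
Posterior ∝ prior × likelihood. Numerator for B: 0.0833333·0.0531964 = 0.00443304.
Normalizing constant: 0.833333·0.0629767 + 0.0833333·0.0531964 + 0.0833333·0.0616492 = 0.0620511.
P(B | observation) = 0.00443304 / 0.0620511 = 0.0714418.

0.071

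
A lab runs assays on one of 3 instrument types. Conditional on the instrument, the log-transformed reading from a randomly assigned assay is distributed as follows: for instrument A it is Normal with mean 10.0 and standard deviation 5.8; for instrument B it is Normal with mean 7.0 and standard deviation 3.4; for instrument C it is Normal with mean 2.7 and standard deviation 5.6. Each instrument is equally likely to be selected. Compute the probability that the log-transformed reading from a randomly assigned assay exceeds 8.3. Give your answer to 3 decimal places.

Conditional on each instrument, P(X > 8.3): A: 0.615278; B: 0.3511; C: 0.158655.
By total probability, P(X > 8.3) = 0.333333·0.615278 + 0.333333·0.3511 + 0.333333·0.158655 = 0.375011.

0.375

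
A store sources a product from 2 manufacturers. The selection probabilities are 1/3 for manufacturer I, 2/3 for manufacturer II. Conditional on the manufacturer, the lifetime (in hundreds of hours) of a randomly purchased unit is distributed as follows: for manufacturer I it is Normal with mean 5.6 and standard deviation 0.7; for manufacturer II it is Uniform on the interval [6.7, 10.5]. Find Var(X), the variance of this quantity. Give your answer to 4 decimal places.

2.9656

Per component, I: μ=5.6, E[X²]=31.85; II: μ=8.6, E[X²]=75.1633.
E[X] = 0.333333·5.6 + 0.666667·8.6 = 7.6.
E[X²] = 0.333333·31.85 + 0.666667·75.1633 = 60.7256.
Var(X) = E[X²] − (E[X])² = 60.7256 − 57.76 = 2.96556.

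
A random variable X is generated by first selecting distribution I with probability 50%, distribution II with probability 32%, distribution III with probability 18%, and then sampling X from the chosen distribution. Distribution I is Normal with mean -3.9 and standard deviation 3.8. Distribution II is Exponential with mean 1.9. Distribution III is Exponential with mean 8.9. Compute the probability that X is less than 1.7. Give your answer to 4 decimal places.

Conditional on each component, P(X < 1.7): I: 0.929717; II: 0.591285; III: 0.173877.
By total probability, P(X < 1.7) = 0.5·0.929717 + 0.32·0.591285 + 0.18·0.173877 = 0.685367.

0.6854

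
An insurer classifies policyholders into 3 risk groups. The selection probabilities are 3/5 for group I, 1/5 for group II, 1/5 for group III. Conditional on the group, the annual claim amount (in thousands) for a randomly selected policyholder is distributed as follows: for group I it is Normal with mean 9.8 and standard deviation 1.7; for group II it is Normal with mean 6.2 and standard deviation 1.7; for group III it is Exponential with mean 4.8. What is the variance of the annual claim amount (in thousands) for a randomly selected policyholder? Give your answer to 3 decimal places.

Per component, I: μ=9.8, E[X²]=98.93; II: μ=6.2, E[X²]=41.33; III: μ=4.8, E[X²]=46.08.
E[X] = 0.6·9.8 + 0.2·6.2 + 0.2·4.8 = 8.08.
E[X²] = 0.6·98.93 + 0.2·41.33 + 0.2·46.08 = 76.84.
Var(X) = E[X²] − (E[X])² = 76.84 − 65.2864 = 11.5536.

11.554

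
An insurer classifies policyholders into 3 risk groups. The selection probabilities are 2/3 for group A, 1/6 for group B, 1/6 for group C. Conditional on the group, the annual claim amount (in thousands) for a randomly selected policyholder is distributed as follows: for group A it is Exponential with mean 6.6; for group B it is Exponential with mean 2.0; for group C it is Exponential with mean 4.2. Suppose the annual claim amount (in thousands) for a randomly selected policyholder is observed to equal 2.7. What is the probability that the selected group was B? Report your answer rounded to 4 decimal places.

0.1972

Likelihoods f(2.7 | ·): A: 0.100645; B: 0.12962; C: 0.125188.
Posterior ∝ prior × likelihood. Numerator for B: 0.166667·0.12962 = 0.0216034.
Normalizing constant: 0.666667·0.100645 + 0.166667·0.12962 + 0.166667·0.125188 = 0.109564.
P(B | observation) = 0.0216034 / 0.109564 = 0.197175.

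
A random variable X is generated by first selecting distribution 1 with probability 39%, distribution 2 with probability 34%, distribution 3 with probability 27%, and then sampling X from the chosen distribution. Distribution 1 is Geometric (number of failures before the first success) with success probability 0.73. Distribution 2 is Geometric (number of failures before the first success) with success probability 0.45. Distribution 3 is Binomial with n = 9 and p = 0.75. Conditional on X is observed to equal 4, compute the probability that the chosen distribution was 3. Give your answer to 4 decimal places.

Likelihoods P(X=4 | ·): 1: 0.00387952; 2: 0.0411778; 3: 0.0389328.
Posterior ∝ prior × likelihood. Numerator for 3: 0.27·0.0389328 = 0.0105119.
Normalizing constant: 0.39·0.00387952 + 0.34·0.0411778 + 0.27·0.0389328 = 0.0260253.
P(3 | observation) = 0.0105119 / 0.0260253 = 0.403909.

0.4039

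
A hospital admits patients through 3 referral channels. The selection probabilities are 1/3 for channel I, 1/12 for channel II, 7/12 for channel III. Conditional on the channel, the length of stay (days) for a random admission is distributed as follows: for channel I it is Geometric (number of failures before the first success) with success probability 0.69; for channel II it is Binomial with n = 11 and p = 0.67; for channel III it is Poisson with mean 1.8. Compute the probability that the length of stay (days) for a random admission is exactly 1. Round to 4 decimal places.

Conditional on each channel, P(X = 1): I: 0.2139; II: 0.000112877; III: 0.297538.
By total probability, P(X = 1) = 0.333333·0.2139 + 0.0833333·0.000112877 + 0.583333·0.297538 = 0.244873.

0.2449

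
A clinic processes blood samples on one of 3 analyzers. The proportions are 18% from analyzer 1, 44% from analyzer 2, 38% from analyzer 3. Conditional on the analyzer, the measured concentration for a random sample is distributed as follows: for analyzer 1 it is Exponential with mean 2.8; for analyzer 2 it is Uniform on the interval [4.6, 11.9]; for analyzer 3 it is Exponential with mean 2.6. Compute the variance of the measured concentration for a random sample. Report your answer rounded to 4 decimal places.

Per component, 1: μ=2.8, E[X²]=15.68; 2: μ=8.25, E[X²]=72.5033; 3: μ=2.6, E[X²]=13.52.
E[X] = 0.18·2.8 + 0.44·8.25 + 0.38·2.6 = 5.122.
E[X²] = 0.18·15.68 + 0.44·72.5033 + 0.38·13.52 = 39.8615.
Var(X) = E[X²] − (E[X])² = 39.8615 − 26.2349 = 13.6266.

13.6266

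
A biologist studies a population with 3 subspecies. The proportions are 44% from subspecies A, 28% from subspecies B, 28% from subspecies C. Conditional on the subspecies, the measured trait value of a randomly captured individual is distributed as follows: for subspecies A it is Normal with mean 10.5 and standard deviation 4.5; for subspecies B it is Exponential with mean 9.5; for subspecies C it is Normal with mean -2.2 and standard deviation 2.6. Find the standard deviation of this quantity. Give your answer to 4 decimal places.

Per component, A: μ=10.5, E[X²]=130.5; B: μ=9.5, E[X²]=180.5; C: μ=-2.2, E[X²]=11.6.
E[X] = 0.44·10.5 + 0.28·9.5 + 0.28·-2.2 = 6.664.
E[X²] = 0.44·130.5 + 0.28·180.5 + 0.28·11.6 = 111.208.
Var(X) = E[X²] − (E[X])² = 111.208 − 44.4089 = 66.7991.
SD(X) = √66.7991 = 8.17307.

8.1731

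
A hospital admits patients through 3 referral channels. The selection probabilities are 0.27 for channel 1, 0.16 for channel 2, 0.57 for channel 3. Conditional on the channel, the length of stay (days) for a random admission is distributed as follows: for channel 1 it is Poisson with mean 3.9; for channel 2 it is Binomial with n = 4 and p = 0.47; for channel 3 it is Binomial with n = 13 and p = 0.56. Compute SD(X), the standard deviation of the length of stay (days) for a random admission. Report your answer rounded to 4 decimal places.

Per component, 1: μ=3.9, E[X²]=19.11; 2: μ=1.88, E[X²]=4.5308; 3: μ=7.28, E[X²]=56.2016.
E[X] = 0.27·3.9 + 0.16·1.88 + 0.57·7.28 = 5.5034.
E[X²] = 0.27·19.11 + 0.16·4.5308 + 0.57·56.2016 = 37.9195.
Var(X) = E[X²] − (E[X])² = 37.9195 − 30.2874 = 7.63213.
SD(X) = √7.63213 = 2.76263.

2.7626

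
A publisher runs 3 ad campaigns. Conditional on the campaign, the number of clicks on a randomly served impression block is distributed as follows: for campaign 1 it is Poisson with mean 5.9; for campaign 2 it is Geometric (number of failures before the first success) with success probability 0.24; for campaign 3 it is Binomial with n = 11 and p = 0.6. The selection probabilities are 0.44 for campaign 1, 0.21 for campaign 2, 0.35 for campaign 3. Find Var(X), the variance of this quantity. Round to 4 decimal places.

7.9230

Per component, 1: μ=5.9, E[X²]=40.71; 2: μ=3.16667, E[X²]=23.2222; 3: μ=6.6, E[X²]=46.2.
E[X] = 0.44·5.9 + 0.21·3.16667 + 0.35·6.6 = 5.571.
E[X²] = 0.44·40.71 + 0.21·23.2222 + 0.35·46.2 = 38.9591.
Var(X) = E[X²] − (E[X])² = 38.9591 − 31.036 = 7.92303.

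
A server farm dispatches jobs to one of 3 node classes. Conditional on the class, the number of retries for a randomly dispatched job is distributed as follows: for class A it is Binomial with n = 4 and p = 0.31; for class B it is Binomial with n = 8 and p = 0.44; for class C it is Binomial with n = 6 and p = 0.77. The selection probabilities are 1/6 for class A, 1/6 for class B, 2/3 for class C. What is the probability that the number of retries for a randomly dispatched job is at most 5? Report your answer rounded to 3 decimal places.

Conditional on each class, P(X ≤ 5): A: 1; B: 0.920575; C: 0.791578.
By total probability, P(X ≤ 5) = 0.166667·1 + 0.166667·0.920575 + 0.666667·0.791578 = 0.847814.

0.848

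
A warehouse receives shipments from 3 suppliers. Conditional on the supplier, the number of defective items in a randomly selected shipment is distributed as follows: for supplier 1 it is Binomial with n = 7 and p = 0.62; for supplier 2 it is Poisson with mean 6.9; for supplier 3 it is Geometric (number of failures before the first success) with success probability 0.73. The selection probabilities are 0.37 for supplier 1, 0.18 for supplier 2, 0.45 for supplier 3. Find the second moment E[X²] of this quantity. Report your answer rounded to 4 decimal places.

17.6807

For each component E[X²] = Var + (mean)², giving 1: 20.4848; 2: 54.51; 3: 0.64346.
Overall E[X²] = 0.37·20.4848 + 0.18·54.51 + 0.45·0.64346 = 17.6807.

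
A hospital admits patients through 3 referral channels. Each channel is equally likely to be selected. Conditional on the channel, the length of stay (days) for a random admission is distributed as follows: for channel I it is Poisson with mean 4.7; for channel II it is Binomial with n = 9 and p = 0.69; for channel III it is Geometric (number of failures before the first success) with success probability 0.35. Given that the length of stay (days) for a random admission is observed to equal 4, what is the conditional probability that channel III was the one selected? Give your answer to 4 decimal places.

Likelihoods P(X=4 | ·): I: 0.184925; II: 0.0817665; III: 0.0624772.
Posterior ∝ prior × likelihood. Numerator for III: 0.333333·0.0624772 = 0.0208257.
Normalizing constant: 0.333333·0.184925 + 0.333333·0.0817665 + 0.333333·0.0624772 = 0.109723.
P(III | observation) = 0.0208257 / 0.109723 = 0.189803.

0.1898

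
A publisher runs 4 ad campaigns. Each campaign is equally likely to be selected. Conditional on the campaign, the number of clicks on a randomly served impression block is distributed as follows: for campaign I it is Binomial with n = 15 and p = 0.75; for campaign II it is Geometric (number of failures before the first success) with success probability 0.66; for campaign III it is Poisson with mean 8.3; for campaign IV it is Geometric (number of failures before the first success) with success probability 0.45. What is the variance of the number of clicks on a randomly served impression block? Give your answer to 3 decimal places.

24.633

Per component, I: μ=11.25, E[X²]=129.375; II: μ=0.515152, E[X²]=1.04591; III: μ=8.3, E[X²]=77.19; IV: μ=1.22222, E[X²]=4.20988.
E[X] = 0.25·11.25 + 0.25·0.515152 + 0.25·8.3 + 0.25·1.22222 = 5.32184.
E[X²] = 0.25·129.375 + 0.25·1.04591 + 0.25·77.19 + 0.25·4.20988 = 52.9552.
Var(X) = E[X²] − (E[X])² = 52.9552 − 28.322 = 24.6332.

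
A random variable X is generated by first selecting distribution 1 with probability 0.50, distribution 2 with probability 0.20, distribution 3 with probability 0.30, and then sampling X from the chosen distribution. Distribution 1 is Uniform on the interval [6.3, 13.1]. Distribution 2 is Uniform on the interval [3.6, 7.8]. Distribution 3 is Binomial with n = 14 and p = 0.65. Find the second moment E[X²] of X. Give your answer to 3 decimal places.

81.562

For each component E[X²] = Var + (mean)², giving 1: 97.9433; 2: 33.96; 3: 85.995.
Overall E[X²] = 0.5·97.9433 + 0.2·33.96 + 0.3·85.995 = 81.5622.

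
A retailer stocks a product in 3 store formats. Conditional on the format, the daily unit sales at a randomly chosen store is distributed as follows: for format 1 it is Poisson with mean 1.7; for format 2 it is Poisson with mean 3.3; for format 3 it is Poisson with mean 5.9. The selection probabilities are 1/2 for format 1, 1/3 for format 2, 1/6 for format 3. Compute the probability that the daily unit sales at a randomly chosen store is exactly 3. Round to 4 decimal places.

0.1641

Conditional on each format, P(X = 3): 1: 0.149587; 2: 0.220912; 3: 0.0937707.
By total probability, P(X = 3) = 0.5·0.149587 + 0.333333·0.220912 + 0.166667·0.0937707 = 0.164059.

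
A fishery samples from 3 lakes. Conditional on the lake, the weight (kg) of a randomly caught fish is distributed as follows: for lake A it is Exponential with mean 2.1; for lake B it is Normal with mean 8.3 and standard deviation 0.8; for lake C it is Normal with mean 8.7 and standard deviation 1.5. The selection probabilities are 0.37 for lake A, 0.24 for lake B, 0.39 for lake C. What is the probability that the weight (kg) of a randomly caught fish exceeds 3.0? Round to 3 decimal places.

Conditional on each lake, P(X > 3.0): A: 0.239651; B: 1; C: 0.999928.
By total probability, P(X > 3.0) = 0.37·0.239651 + 0.24·1 + 0.39·0.999928 = 0.718643.

0.719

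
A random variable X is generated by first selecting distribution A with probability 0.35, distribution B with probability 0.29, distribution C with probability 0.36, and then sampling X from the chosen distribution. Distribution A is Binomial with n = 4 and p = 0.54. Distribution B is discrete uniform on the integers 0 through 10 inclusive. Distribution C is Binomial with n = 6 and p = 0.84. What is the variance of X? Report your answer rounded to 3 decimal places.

Per component, A: μ=2.16, E[X²]=5.6592; B: μ=5, E[X²]=35; C: μ=5.04, E[X²]=26.208.
E[X] = 0.35·2.16 + 0.29·5 + 0.36·5.04 = 4.0204.
E[X²] = 0.35·5.6592 + 0.29·35 + 0.36·26.208 = 21.5656.
Var(X) = E[X²] − (E[X])² = 21.5656 − 16.1636 = 5.40198.

5.402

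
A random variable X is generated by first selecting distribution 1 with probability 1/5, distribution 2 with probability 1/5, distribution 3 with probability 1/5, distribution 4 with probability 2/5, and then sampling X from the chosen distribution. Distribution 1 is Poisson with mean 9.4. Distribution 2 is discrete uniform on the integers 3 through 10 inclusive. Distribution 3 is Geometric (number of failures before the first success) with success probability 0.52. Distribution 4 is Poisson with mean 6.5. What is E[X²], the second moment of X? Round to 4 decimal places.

For each component E[X²] = Var + (mean)², giving 1: 97.76; 2: 47.5; 3: 2.62722; 4: 48.75.
Overall E[X²] = 0.2·97.76 + 0.2·47.5 + 0.2·2.62722 + 0.4·48.75 = 49.0774.

49.0774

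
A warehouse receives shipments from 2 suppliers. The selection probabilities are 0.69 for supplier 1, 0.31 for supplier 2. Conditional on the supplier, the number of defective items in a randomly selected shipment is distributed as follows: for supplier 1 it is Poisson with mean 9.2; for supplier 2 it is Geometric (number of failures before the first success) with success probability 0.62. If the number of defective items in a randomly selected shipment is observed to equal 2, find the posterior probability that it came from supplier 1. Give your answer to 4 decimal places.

0.0961

Likelihoods P(X=2 | ·): 1: 0.00427599; 2: 0.089528.
Posterior ∝ prior × likelihood. Numerator for 1: 0.69·0.00427599 = 0.00295043.
Normalizing constant: 0.69·0.00427599 + 0.31·0.089528 = 0.0307041.
P(1 | observation) = 0.00295043 / 0.0307041 = 0.0960924.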